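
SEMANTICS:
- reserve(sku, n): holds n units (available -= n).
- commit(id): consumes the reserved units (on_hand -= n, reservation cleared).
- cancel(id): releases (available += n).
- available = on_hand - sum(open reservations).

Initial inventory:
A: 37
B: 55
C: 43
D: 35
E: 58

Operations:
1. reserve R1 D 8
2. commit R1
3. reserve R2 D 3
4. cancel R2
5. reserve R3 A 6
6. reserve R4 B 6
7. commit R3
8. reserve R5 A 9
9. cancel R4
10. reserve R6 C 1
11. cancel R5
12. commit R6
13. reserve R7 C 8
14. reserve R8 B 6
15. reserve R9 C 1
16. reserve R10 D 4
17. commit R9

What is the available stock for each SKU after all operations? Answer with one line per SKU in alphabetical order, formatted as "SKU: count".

Answer: A: 31
B: 49
C: 33
D: 23
E: 58

Derivation:
Step 1: reserve R1 D 8 -> on_hand[A=37 B=55 C=43 D=35 E=58] avail[A=37 B=55 C=43 D=27 E=58] open={R1}
Step 2: commit R1 -> on_hand[A=37 B=55 C=43 D=27 E=58] avail[A=37 B=55 C=43 D=27 E=58] open={}
Step 3: reserve R2 D 3 -> on_hand[A=37 B=55 C=43 D=27 E=58] avail[A=37 B=55 C=43 D=24 E=58] open={R2}
Step 4: cancel R2 -> on_hand[A=37 B=55 C=43 D=27 E=58] avail[A=37 B=55 C=43 D=27 E=58] open={}
Step 5: reserve R3 A 6 -> on_hand[A=37 B=55 C=43 D=27 E=58] avail[A=31 B=55 C=43 D=27 E=58] open={R3}
Step 6: reserve R4 B 6 -> on_hand[A=37 B=55 C=43 D=27 E=58] avail[A=31 B=49 C=43 D=27 E=58] open={R3,R4}
Step 7: commit R3 -> on_hand[A=31 B=55 C=43 D=27 E=58] avail[A=31 B=49 C=43 D=27 E=58] open={R4}
Step 8: reserve R5 A 9 -> on_hand[A=31 B=55 C=43 D=27 E=58] avail[A=22 B=49 C=43 D=27 E=58] open={R4,R5}
Step 9: cancel R4 -> on_hand[A=31 B=55 C=43 D=27 E=58] avail[A=22 B=55 C=43 D=27 E=58] open={R5}
Step 10: reserve R6 C 1 -> on_hand[A=31 B=55 C=43 D=27 E=58] avail[A=22 B=55 C=42 D=27 E=58] open={R5,R6}
Step 11: cancel R5 -> on_hand[A=31 B=55 C=43 D=27 E=58] avail[A=31 B=55 C=42 D=27 E=58] open={R6}
Step 12: commit R6 -> on_hand[A=31 B=55 C=42 D=27 E=58] avail[A=31 B=55 C=42 D=27 E=58] open={}
Step 13: reserve R7 C 8 -> on_hand[A=31 B=55 C=42 D=27 E=58] avail[A=31 B=55 C=34 D=27 E=58] open={R7}
Step 14: reserve R8 B 6 -> on_hand[A=31 B=55 C=42 D=27 E=58] avail[A=31 B=49 C=34 D=27 E=58] open={R7,R8}
Step 15: reserve R9 C 1 -> on_hand[A=31 B=55 C=42 D=27 E=58] avail[A=31 B=49 C=33 D=27 E=58] open={R7,R8,R9}
Step 16: reserve R10 D 4 -> on_hand[A=31 B=55 C=42 D=27 E=58] avail[A=31 B=49 C=33 D=23 E=58] open={R10,R7,R8,R9}
Step 17: commit R9 -> on_hand[A=31 B=55 C=41 D=27 E=58] avail[A=31 B=49 C=33 D=23 E=58] open={R10,R7,R8}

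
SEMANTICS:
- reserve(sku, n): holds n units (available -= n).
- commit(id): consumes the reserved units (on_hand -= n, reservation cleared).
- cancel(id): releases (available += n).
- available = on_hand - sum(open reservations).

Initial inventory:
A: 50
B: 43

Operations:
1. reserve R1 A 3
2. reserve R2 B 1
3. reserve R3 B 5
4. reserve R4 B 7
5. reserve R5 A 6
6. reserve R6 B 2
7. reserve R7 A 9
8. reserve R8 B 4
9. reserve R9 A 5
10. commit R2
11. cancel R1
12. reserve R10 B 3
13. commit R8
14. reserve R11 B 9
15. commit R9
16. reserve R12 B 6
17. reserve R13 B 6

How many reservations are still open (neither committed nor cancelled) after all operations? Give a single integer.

Answer: 9

Derivation:
Step 1: reserve R1 A 3 -> on_hand[A=50 B=43] avail[A=47 B=43] open={R1}
Step 2: reserve R2 B 1 -> on_hand[A=50 B=43] avail[A=47 B=42] open={R1,R2}
Step 3: reserve R3 B 5 -> on_hand[A=50 B=43] avail[A=47 B=37] open={R1,R2,R3}
Step 4: reserve R4 B 7 -> on_hand[A=50 B=43] avail[A=47 B=30] open={R1,R2,R3,R4}
Step 5: reserve R5 A 6 -> on_hand[A=50 B=43] avail[A=41 B=30] open={R1,R2,R3,R4,R5}
Step 6: reserve R6 B 2 -> on_hand[A=50 B=43] avail[A=41 B=28] open={R1,R2,R3,R4,R5,R6}
Step 7: reserve R7 A 9 -> on_hand[A=50 B=43] avail[A=32 B=28] open={R1,R2,R3,R4,R5,R6,R7}
Step 8: reserve R8 B 4 -> on_hand[A=50 B=43] avail[A=32 B=24] open={R1,R2,R3,R4,R5,R6,R7,R8}
Step 9: reserve R9 A 5 -> on_hand[A=50 B=43] avail[A=27 B=24] open={R1,R2,R3,R4,R5,R6,R7,R8,R9}
Step 10: commit R2 -> on_hand[A=50 B=42] avail[A=27 B=24] open={R1,R3,R4,R5,R6,R7,R8,R9}
Step 11: cancel R1 -> on_hand[A=50 B=42] avail[A=30 B=24] open={R3,R4,R5,R6,R7,R8,R9}
Step 12: reserve R10 B 3 -> on_hand[A=50 B=42] avail[A=30 B=21] open={R10,R3,R4,R5,R6,R7,R8,R9}
Step 13: commit R8 -> on_hand[A=50 B=38] avail[A=30 B=21] open={R10,R3,R4,R5,R6,R7,R9}
Step 14: reserve R11 B 9 -> on_hand[A=50 B=38] avail[A=30 B=12] open={R10,R11,R3,R4,R5,R6,R7,R9}
Step 15: commit R9 -> on_hand[A=45 B=38] avail[A=30 B=12] open={R10,R11,R3,R4,R5,R6,R7}
Step 16: reserve R12 B 6 -> on_hand[A=45 B=38] avail[A=30 B=6] open={R10,R11,R12,R3,R4,R5,R6,R7}
Step 17: reserve R13 B 6 -> on_hand[A=45 B=38] avail[A=30 B=0] open={R10,R11,R12,R13,R3,R4,R5,R6,R7}
Open reservations: ['R10', 'R11', 'R12', 'R13', 'R3', 'R4', 'R5', 'R6', 'R7'] -> 9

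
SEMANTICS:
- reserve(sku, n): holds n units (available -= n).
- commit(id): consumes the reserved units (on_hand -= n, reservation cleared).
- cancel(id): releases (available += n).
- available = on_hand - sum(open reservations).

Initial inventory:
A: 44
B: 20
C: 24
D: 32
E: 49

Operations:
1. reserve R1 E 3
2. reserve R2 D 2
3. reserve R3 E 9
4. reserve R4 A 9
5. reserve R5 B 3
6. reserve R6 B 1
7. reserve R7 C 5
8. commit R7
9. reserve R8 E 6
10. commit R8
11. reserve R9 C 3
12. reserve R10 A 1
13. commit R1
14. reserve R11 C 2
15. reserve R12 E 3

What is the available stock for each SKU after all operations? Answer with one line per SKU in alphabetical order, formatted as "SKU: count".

Step 1: reserve R1 E 3 -> on_hand[A=44 B=20 C=24 D=32 E=49] avail[A=44 B=20 C=24 D=32 E=46] open={R1}
Step 2: reserve R2 D 2 -> on_hand[A=44 B=20 C=24 D=32 E=49] avail[A=44 B=20 C=24 D=30 E=46] open={R1,R2}
Step 3: reserve R3 E 9 -> on_hand[A=44 B=20 C=24 D=32 E=49] avail[A=44 B=20 C=24 D=30 E=37] open={R1,R2,R3}
Step 4: reserve R4 A 9 -> on_hand[A=44 B=20 C=24 D=32 E=49] avail[A=35 B=20 C=24 D=30 E=37] open={R1,R2,R3,R4}
Step 5: reserve R5 B 3 -> on_hand[A=44 B=20 C=24 D=32 E=49] avail[A=35 B=17 C=24 D=30 E=37] open={R1,R2,R3,R4,R5}
Step 6: reserve R6 B 1 -> on_hand[A=44 B=20 C=24 D=32 E=49] avail[A=35 B=16 C=24 D=30 E=37] open={R1,R2,R3,R4,R5,R6}
Step 7: reserve R7 C 5 -> on_hand[A=44 B=20 C=24 D=32 E=49] avail[A=35 B=16 C=19 D=30 E=37] open={R1,R2,R3,R4,R5,R6,R7}
Step 8: commit R7 -> on_hand[A=44 B=20 C=19 D=32 E=49] avail[A=35 B=16 C=19 D=30 E=37] open={R1,R2,R3,R4,R5,R6}
Step 9: reserve R8 E 6 -> on_hand[A=44 B=20 C=19 D=32 E=49] avail[A=35 B=16 C=19 D=30 E=31] open={R1,R2,R3,R4,R5,R6,R8}
Step 10: commit R8 -> on_hand[A=44 B=20 C=19 D=32 E=43] avail[A=35 B=16 C=19 D=30 E=31] open={R1,R2,R3,R4,R5,R6}
Step 11: reserve R9 C 3 -> on_hand[A=44 B=20 C=19 D=32 E=43] avail[A=35 B=16 C=16 D=30 E=31] open={R1,R2,R3,R4,R5,R6,R9}
Step 12: reserve R10 A 1 -> on_hand[A=44 B=20 C=19 D=32 E=43] avail[A=34 B=16 C=16 D=30 E=31] open={R1,R10,R2,R3,R4,R5,R6,R9}
Step 13: commit R1 -> on_hand[A=44 B=20 C=19 D=32 E=40] avail[A=34 B=16 C=16 D=30 E=31] open={R10,R2,R3,R4,R5,R6,R9}
Step 14: reserve R11 C 2 -> on_hand[A=44 B=20 C=19 D=32 E=40] avail[A=34 B=16 C=14 D=30 E=31] open={R10,R11,R2,R3,R4,R5,R6,R9}
Step 15: reserve R12 E 3 -> on_hand[A=44 B=20 C=19 D=32 E=40] avail[A=34 B=16 C=14 D=30 E=28] open={R10,R11,R12,R2,R3,R4,R5,R6,R9}

Answer: A: 34
B: 16
C: 14
D: 30
E: 28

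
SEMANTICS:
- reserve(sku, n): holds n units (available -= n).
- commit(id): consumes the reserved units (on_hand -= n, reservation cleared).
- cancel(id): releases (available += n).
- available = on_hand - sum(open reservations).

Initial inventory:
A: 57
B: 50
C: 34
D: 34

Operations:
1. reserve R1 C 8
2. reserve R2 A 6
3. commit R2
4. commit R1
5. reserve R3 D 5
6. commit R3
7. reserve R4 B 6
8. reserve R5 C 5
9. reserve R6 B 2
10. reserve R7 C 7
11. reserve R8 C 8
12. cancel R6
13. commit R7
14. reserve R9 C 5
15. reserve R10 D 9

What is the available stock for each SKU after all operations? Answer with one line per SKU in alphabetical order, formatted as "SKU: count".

Answer: A: 51
B: 44
C: 1
D: 20

Derivation:
Step 1: reserve R1 C 8 -> on_hand[A=57 B=50 C=34 D=34] avail[A=57 B=50 C=26 D=34] open={R1}
Step 2: reserve R2 A 6 -> on_hand[A=57 B=50 C=34 D=34] avail[A=51 B=50 C=26 D=34] open={R1,R2}
Step 3: commit R2 -> on_hand[A=51 B=50 C=34 D=34] avail[A=51 B=50 C=26 D=34] open={R1}
Step 4: commit R1 -> on_hand[A=51 B=50 C=26 D=34] avail[A=51 B=50 C=26 D=34] open={}
Step 5: reserve R3 D 5 -> on_hand[A=51 B=50 C=26 D=34] avail[A=51 B=50 C=26 D=29] open={R3}
Step 6: commit R3 -> on_hand[A=51 B=50 C=26 D=29] avail[A=51 B=50 C=26 D=29] open={}
Step 7: reserve R4 B 6 -> on_hand[A=51 B=50 C=26 D=29] avail[A=51 B=44 C=26 D=29] open={R4}
Step 8: reserve R5 C 5 -> on_hand[A=51 B=50 C=26 D=29] avail[A=51 B=44 C=21 D=29] open={R4,R5}
Step 9: reserve R6 B 2 -> on_hand[A=51 B=50 C=26 D=29] avail[A=51 B=42 C=21 D=29] open={R4,R5,R6}
Step 10: reserve R7 C 7 -> on_hand[A=51 B=50 C=26 D=29] avail[A=51 B=42 C=14 D=29] open={R4,R5,R6,R7}
Step 11: reserve R8 C 8 -> on_hand[A=51 B=50 C=26 D=29] avail[A=51 B=42 C=6 D=29] open={R4,R5,R6,R7,R8}
Step 12: cancel R6 -> on_hand[A=51 B=50 C=26 D=29] avail[A=51 B=44 C=6 D=29] open={R4,R5,R7,R8}
Step 13: commit R7 -> on_hand[A=51 B=50 C=19 D=29] avail[A=51 B=44 C=6 D=29] open={R4,R5,R8}
Step 14: reserve R9 C 5 -> on_hand[A=51 B=50 C=19 D=29] avail[A=51 B=44 C=1 D=29] open={R4,R5,R8,R9}
Step 15: reserve R10 D 9 -> on_hand[A=51 B=50 C=19 D=29] avail[A=51 B=44 C=1 D=20] open={R10,R4,R5,R8,R9}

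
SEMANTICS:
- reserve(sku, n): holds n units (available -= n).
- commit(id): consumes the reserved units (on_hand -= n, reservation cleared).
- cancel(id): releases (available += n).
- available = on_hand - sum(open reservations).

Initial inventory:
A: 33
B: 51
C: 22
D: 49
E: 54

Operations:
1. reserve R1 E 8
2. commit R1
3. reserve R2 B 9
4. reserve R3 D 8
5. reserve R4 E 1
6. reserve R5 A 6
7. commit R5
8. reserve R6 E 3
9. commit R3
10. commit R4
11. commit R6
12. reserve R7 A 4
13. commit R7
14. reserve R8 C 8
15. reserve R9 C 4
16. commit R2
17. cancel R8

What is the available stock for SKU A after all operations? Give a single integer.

Step 1: reserve R1 E 8 -> on_hand[A=33 B=51 C=22 D=49 E=54] avail[A=33 B=51 C=22 D=49 E=46] open={R1}
Step 2: commit R1 -> on_hand[A=33 B=51 C=22 D=49 E=46] avail[A=33 B=51 C=22 D=49 E=46] open={}
Step 3: reserve R2 B 9 -> on_hand[A=33 B=51 C=22 D=49 E=46] avail[A=33 B=42 C=22 D=49 E=46] open={R2}
Step 4: reserve R3 D 8 -> on_hand[A=33 B=51 C=22 D=49 E=46] avail[A=33 B=42 C=22 D=41 E=46] open={R2,R3}
Step 5: reserve R4 E 1 -> on_hand[A=33 B=51 C=22 D=49 E=46] avail[A=33 B=42 C=22 D=41 E=45] open={R2,R3,R4}
Step 6: reserve R5 A 6 -> on_hand[A=33 B=51 C=22 D=49 E=46] avail[A=27 B=42 C=22 D=41 E=45] open={R2,R3,R4,R5}
Step 7: commit R5 -> on_hand[A=27 B=51 C=22 D=49 E=46] avail[A=27 B=42 C=22 D=41 E=45] open={R2,R3,R4}
Step 8: reserve R6 E 3 -> on_hand[A=27 B=51 C=22 D=49 E=46] avail[A=27 B=42 C=22 D=41 E=42] open={R2,R3,R4,R6}
Step 9: commit R3 -> on_hand[A=27 B=51 C=22 D=41 E=46] avail[A=27 B=42 C=22 D=41 E=42] open={R2,R4,R6}
Step 10: commit R4 -> on_hand[A=27 B=51 C=22 D=41 E=45] avail[A=27 B=42 C=22 D=41 E=42] open={R2,R6}
Step 11: commit R6 -> on_hand[A=27 B=51 C=22 D=41 E=42] avail[A=27 B=42 C=22 D=41 E=42] open={R2}
Step 12: reserve R7 A 4 -> on_hand[A=27 B=51 C=22 D=41 E=42] avail[A=23 B=42 C=22 D=41 E=42] open={R2,R7}
Step 13: commit R7 -> on_hand[A=23 B=51 C=22 D=41 E=42] avail[A=23 B=42 C=22 D=41 E=42] open={R2}
Step 14: reserve R8 C 8 -> on_hand[A=23 B=51 C=22 D=41 E=42] avail[A=23 B=42 C=14 D=41 E=42] open={R2,R8}
Step 15: reserve R9 C 4 -> on_hand[A=23 B=51 C=22 D=41 E=42] avail[A=23 B=42 C=10 D=41 E=42] open={R2,R8,R9}
Step 16: commit R2 -> on_hand[A=23 B=42 C=22 D=41 E=42] avail[A=23 B=42 C=10 D=41 E=42] open={R8,R9}
Step 17: cancel R8 -> on_hand[A=23 B=42 C=22 D=41 E=42] avail[A=23 B=42 C=18 D=41 E=42] open={R9}
Final available[A] = 23

Answer: 23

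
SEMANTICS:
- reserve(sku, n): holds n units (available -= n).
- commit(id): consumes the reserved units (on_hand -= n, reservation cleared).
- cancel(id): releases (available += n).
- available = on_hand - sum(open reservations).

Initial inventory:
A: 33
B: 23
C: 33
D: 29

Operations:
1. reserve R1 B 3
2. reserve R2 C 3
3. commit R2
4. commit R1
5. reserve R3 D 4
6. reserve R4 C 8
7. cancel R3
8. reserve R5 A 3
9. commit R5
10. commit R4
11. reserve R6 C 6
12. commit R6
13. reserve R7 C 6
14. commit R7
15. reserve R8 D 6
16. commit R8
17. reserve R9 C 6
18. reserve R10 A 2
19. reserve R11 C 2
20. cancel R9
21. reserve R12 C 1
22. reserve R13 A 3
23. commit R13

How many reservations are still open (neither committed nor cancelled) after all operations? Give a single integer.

Step 1: reserve R1 B 3 -> on_hand[A=33 B=23 C=33 D=29] avail[A=33 B=20 C=33 D=29] open={R1}
Step 2: reserve R2 C 3 -> on_hand[A=33 B=23 C=33 D=29] avail[A=33 B=20 C=30 D=29] open={R1,R2}
Step 3: commit R2 -> on_hand[A=33 B=23 C=30 D=29] avail[A=33 B=20 C=30 D=29] open={R1}
Step 4: commit R1 -> on_hand[A=33 B=20 C=30 D=29] avail[A=33 B=20 C=30 D=29] open={}
Step 5: reserve R3 D 4 -> on_hand[A=33 B=20 C=30 D=29] avail[A=33 B=20 C=30 D=25] open={R3}
Step 6: reserve R4 C 8 -> on_hand[A=33 B=20 C=30 D=29] avail[A=33 B=20 C=22 D=25] open={R3,R4}
Step 7: cancel R3 -> on_hand[A=33 B=20 C=30 D=29] avail[A=33 B=20 C=22 D=29] open={R4}
Step 8: reserve R5 A 3 -> on_hand[A=33 B=20 C=30 D=29] avail[A=30 B=20 C=22 D=29] open={R4,R5}
Step 9: commit R5 -> on_hand[A=30 B=20 C=30 D=29] avail[A=30 B=20 C=22 D=29] open={R4}
Step 10: commit R4 -> on_hand[A=30 B=20 C=22 D=29] avail[A=30 B=20 C=22 D=29] open={}
Step 11: reserve R6 C 6 -> on_hand[A=30 B=20 C=22 D=29] avail[A=30 B=20 C=16 D=29] open={R6}
Step 12: commit R6 -> on_hand[A=30 B=20 C=16 D=29] avail[A=30 B=20 C=16 D=29] open={}
Step 13: reserve R7 C 6 -> on_hand[A=30 B=20 C=16 D=29] avail[A=30 B=20 C=10 D=29] open={R7}
Step 14: commit R7 -> on_hand[A=30 B=20 C=10 D=29] avail[A=30 B=20 C=10 D=29] open={}
Step 15: reserve R8 D 6 -> on_hand[A=30 B=20 C=10 D=29] avail[A=30 B=20 C=10 D=23] open={R8}
Step 16: commit R8 -> on_hand[A=30 B=20 C=10 D=23] avail[A=30 B=20 C=10 D=23] open={}
Step 17: reserve R9 C 6 -> on_hand[A=30 B=20 C=10 D=23] avail[A=30 B=20 C=4 D=23] open={R9}
Step 18: reserve R10 A 2 -> on_hand[A=30 B=20 C=10 D=23] avail[A=28 B=20 C=4 D=23] open={R10,R9}
Step 19: reserve R11 C 2 -> on_hand[A=30 B=20 C=10 D=23] avail[A=28 B=20 C=2 D=23] open={R10,R11,R9}
Step 20: cancel R9 -> on_hand[A=30 B=20 C=10 D=23] avail[A=28 B=20 C=8 D=23] open={R10,R11}
Step 21: reserve R12 C 1 -> on_hand[A=30 B=20 C=10 D=23] avail[A=28 B=20 C=7 D=23] open={R10,R11,R12}
Step 22: reserve R13 A 3 -> on_hand[A=30 B=20 C=10 D=23] avail[A=25 B=20 C=7 D=23] open={R10,R11,R12,R13}
Step 23: commit R13 -> on_hand[A=27 B=20 C=10 D=23] avail[A=25 B=20 C=7 D=23] open={R10,R11,R12}
Open reservations: ['R10', 'R11', 'R12'] -> 3

Answer: 3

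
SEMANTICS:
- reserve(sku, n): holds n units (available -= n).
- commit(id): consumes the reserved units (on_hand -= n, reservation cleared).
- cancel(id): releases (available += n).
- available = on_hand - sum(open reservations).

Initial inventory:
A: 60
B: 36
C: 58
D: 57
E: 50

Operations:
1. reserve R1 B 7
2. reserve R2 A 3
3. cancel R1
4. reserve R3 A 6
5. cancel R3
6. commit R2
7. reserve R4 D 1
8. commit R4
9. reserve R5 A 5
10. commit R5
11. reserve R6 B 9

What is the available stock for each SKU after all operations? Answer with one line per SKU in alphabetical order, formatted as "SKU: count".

Answer: A: 52
B: 27
C: 58
D: 56
E: 50

Derivation:
Step 1: reserve R1 B 7 -> on_hand[A=60 B=36 C=58 D=57 E=50] avail[A=60 B=29 C=58 D=57 E=50] open={R1}
Step 2: reserve R2 A 3 -> on_hand[A=60 B=36 C=58 D=57 E=50] avail[A=57 B=29 C=58 D=57 E=50] open={R1,R2}
Step 3: cancel R1 -> on_hand[A=60 B=36 C=58 D=57 E=50] avail[A=57 B=36 C=58 D=57 E=50] open={R2}
Step 4: reserve R3 A 6 -> on_hand[A=60 B=36 C=58 D=57 E=50] avail[A=51 B=36 C=58 D=57 E=50] open={R2,R3}
Step 5: cancel R3 -> on_hand[A=60 B=36 C=58 D=57 E=50] avail[A=57 B=36 C=58 D=57 E=50] open={R2}
Step 6: commit R2 -> on_hand[A=57 B=36 C=58 D=57 E=50] avail[A=57 B=36 C=58 D=57 E=50] open={}
Step 7: reserve R4 D 1 -> on_hand[A=57 B=36 C=58 D=57 E=50] avail[A=57 B=36 C=58 D=56 E=50] open={R4}
Step 8: commit R4 -> on_hand[A=57 B=36 C=58 D=56 E=50] avail[A=57 B=36 C=58 D=56 E=50] open={}
Step 9: reserve R5 A 5 -> on_hand[A=57 B=36 C=58 D=56 E=50] avail[A=52 B=36 C=58 D=56 E=50] open={R5}
Step 10: commit R5 -> on_hand[A=52 B=36 C=58 D=56 E=50] avail[A=52 B=36 C=58 D=56 E=50] open={}
Step 11: reserve R6 B 9 -> on_hand[A=52 B=36 C=58 D=56 E=50] avail[A=52 B=27 C=58 D=56 E=50] open={R6}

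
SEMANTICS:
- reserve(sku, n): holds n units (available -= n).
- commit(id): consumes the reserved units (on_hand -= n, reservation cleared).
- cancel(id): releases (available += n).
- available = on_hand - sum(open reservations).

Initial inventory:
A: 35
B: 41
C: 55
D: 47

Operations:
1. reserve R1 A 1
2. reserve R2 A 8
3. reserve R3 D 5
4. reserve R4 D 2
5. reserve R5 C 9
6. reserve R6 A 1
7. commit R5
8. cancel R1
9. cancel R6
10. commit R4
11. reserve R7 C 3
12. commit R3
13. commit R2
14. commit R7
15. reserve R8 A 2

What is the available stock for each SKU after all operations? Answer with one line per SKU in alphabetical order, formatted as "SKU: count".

Answer: A: 25
B: 41
C: 43
D: 40

Derivation:
Step 1: reserve R1 A 1 -> on_hand[A=35 B=41 C=55 D=47] avail[A=34 B=41 C=55 D=47] open={R1}
Step 2: reserve R2 A 8 -> on_hand[A=35 B=41 C=55 D=47] avail[A=26 B=41 C=55 D=47] open={R1,R2}
Step 3: reserve R3 D 5 -> on_hand[A=35 B=41 C=55 D=47] avail[A=26 B=41 C=55 D=42] open={R1,R2,R3}
Step 4: reserve R4 D 2 -> on_hand[A=35 B=41 C=55 D=47] avail[A=26 B=41 C=55 D=40] open={R1,R2,R3,R4}
Step 5: reserve R5 C 9 -> on_hand[A=35 B=41 C=55 D=47] avail[A=26 B=41 C=46 D=40] open={R1,R2,R3,R4,R5}
Step 6: reserve R6 A 1 -> on_hand[A=35 B=41 C=55 D=47] avail[A=25 B=41 C=46 D=40] open={R1,R2,R3,R4,R5,R6}
Step 7: commit R5 -> on_hand[A=35 B=41 C=46 D=47] avail[A=25 B=41 C=46 D=40] open={R1,R2,R3,R4,R6}
Step 8: cancel R1 -> on_hand[A=35 B=41 C=46 D=47] avail[A=26 B=41 C=46 D=40] open={R2,R3,R4,R6}
Step 9: cancel R6 -> on_hand[A=35 B=41 C=46 D=47] avail[A=27 B=41 C=46 D=40] open={R2,R3,R4}
Step 10: commit R4 -> on_hand[A=35 B=41 C=46 D=45] avail[A=27 B=41 C=46 D=40] open={R2,R3}
Step 11: reserve R7 C 3 -> on_hand[A=35 B=41 C=46 D=45] avail[A=27 B=41 C=43 D=40] open={R2,R3,R7}
Step 12: commit R3 -> on_hand[A=35 B=41 C=46 D=40] avail[A=27 B=41 C=43 D=40] open={R2,R7}
Step 13: commit R2 -> on_hand[A=27 B=41 C=46 D=40] avail[A=27 B=41 C=43 D=40] open={R7}
Step 14: commit R7 -> on_hand[A=27 B=41 C=43 D=40] avail[A=27 B=41 C=43 D=40] open={}
Step 15: reserve R8 A 2 -> on_hand[A=27 B=41 C=43 D=40] avail[A=25 B=41 C=43 D=40] open={R8}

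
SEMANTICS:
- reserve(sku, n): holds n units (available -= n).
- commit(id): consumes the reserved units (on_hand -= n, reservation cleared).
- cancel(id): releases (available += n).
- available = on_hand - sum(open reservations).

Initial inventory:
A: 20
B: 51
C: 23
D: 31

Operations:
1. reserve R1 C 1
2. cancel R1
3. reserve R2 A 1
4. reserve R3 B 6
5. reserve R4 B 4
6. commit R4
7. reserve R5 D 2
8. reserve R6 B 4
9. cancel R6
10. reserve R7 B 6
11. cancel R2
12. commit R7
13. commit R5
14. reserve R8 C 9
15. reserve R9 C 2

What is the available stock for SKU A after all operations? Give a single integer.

Answer: 20

Derivation:
Step 1: reserve R1 C 1 -> on_hand[A=20 B=51 C=23 D=31] avail[A=20 B=51 C=22 D=31] open={R1}
Step 2: cancel R1 -> on_hand[A=20 B=51 C=23 D=31] avail[A=20 B=51 C=23 D=31] open={}
Step 3: reserve R2 A 1 -> on_hand[A=20 B=51 C=23 D=31] avail[A=19 B=51 C=23 D=31] open={R2}
Step 4: reserve R3 B 6 -> on_hand[A=20 B=51 C=23 D=31] avail[A=19 B=45 C=23 D=31] open={R2,R3}
Step 5: reserve R4 B 4 -> on_hand[A=20 B=51 C=23 D=31] avail[A=19 B=41 C=23 D=31] open={R2,R3,R4}
Step 6: commit R4 -> on_hand[A=20 B=47 C=23 D=31] avail[A=19 B=41 C=23 D=31] open={R2,R3}
Step 7: reserve R5 D 2 -> on_hand[A=20 B=47 C=23 D=31] avail[A=19 B=41 C=23 D=29] open={R2,R3,R5}
Step 8: reserve R6 B 4 -> on_hand[A=20 B=47 C=23 D=31] avail[A=19 B=37 C=23 D=29] open={R2,R3,R5,R6}
Step 9: cancel R6 -> on_hand[A=20 B=47 C=23 D=31] avail[A=19 B=41 C=23 D=29] open={R2,R3,R5}
Step 10: reserve R7 B 6 -> on_hand[A=20 B=47 C=23 D=31] avail[A=19 B=35 C=23 D=29] open={R2,R3,R5,R7}
Step 11: cancel R2 -> on_hand[A=20 B=47 C=23 D=31] avail[A=20 B=35 C=23 D=29] open={R3,R5,R7}
Step 12: commit R7 -> on_hand[A=20 B=41 C=23 D=31] avail[A=20 B=35 C=23 D=29] open={R3,R5}
Step 13: commit R5 -> on_hand[A=20 B=41 C=23 D=29] avail[A=20 B=35 C=23 D=29] open={R3}
Step 14: reserve R8 C 9 -> on_hand[A=20 B=41 C=23 D=29] avail[A=20 B=35 C=14 D=29] open={R3,R8}
Step 15: reserve R9 C 2 -> on_hand[A=20 B=41 C=23 D=29] avail[A=20 B=35 C=12 D=29] open={R3,R8,R9}
Final available[A] = 20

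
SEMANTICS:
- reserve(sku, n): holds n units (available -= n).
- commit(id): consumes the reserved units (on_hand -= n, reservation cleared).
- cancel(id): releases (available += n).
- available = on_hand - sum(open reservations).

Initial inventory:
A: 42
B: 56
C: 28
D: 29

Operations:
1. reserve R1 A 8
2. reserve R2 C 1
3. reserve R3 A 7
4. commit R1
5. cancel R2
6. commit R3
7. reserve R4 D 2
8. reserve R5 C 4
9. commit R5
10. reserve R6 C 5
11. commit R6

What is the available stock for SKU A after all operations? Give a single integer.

Answer: 27

Derivation:
Step 1: reserve R1 A 8 -> on_hand[A=42 B=56 C=28 D=29] avail[A=34 B=56 C=28 D=29] open={R1}
Step 2: reserve R2 C 1 -> on_hand[A=42 B=56 C=28 D=29] avail[A=34 B=56 C=27 D=29] open={R1,R2}
Step 3: reserve R3 A 7 -> on_hand[A=42 B=56 C=28 D=29] avail[A=27 B=56 C=27 D=29] open={R1,R2,R3}
Step 4: commit R1 -> on_hand[A=34 B=56 C=28 D=29] avail[A=27 B=56 C=27 D=29] open={R2,R3}
Step 5: cancel R2 -> on_hand[A=34 B=56 C=28 D=29] avail[A=27 B=56 C=28 D=29] open={R3}
Step 6: commit R3 -> on_hand[A=27 B=56 C=28 D=29] avail[A=27 B=56 C=28 D=29] open={}
Step 7: reserve R4 D 2 -> on_hand[A=27 B=56 C=28 D=29] avail[A=27 B=56 C=28 D=27] open={R4}
Step 8: reserve R5 C 4 -> on_hand[A=27 B=56 C=28 D=29] avail[A=27 B=56 C=24 D=27] open={R4,R5}
Step 9: commit R5 -> on_hand[A=27 B=56 C=24 D=29] avail[A=27 B=56 C=24 D=27] open={R4}
Step 10: reserve R6 C 5 -> on_hand[A=27 B=56 C=24 D=29] avail[A=27 B=56 C=19 D=27] open={R4,R6}
Step 11: commit R6 -> on_hand[A=27 B=56 C=19 D=29] avail[A=27 B=56 C=19 D=27] open={R4}
Final available[A] = 27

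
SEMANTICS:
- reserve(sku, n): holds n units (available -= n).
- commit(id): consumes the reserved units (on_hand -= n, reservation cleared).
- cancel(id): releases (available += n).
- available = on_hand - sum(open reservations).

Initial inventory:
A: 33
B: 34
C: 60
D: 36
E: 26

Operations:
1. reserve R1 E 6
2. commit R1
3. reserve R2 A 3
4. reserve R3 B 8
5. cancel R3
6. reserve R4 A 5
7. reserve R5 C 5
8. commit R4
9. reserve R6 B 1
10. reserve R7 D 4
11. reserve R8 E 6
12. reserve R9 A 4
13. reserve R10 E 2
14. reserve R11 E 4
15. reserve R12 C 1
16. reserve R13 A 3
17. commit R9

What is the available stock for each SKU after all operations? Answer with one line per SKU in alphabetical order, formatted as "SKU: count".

Answer: A: 18
B: 33
C: 54
D: 32
E: 8

Derivation:
Step 1: reserve R1 E 6 -> on_hand[A=33 B=34 C=60 D=36 E=26] avail[A=33 B=34 C=60 D=36 E=20] open={R1}
Step 2: commit R1 -> on_hand[A=33 B=34 C=60 D=36 E=20] avail[A=33 B=34 C=60 D=36 E=20] open={}
Step 3: reserve R2 A 3 -> on_hand[A=33 B=34 C=60 D=36 E=20] avail[A=30 B=34 C=60 D=36 E=20] open={R2}
Step 4: reserve R3 B 8 -> on_hand[A=33 B=34 C=60 D=36 E=20] avail[A=30 B=26 C=60 D=36 E=20] open={R2,R3}
Step 5: cancel R3 -> on_hand[A=33 B=34 C=60 D=36 E=20] avail[A=30 B=34 C=60 D=36 E=20] open={R2}
Step 6: reserve R4 A 5 -> on_hand[A=33 B=34 C=60 D=36 E=20] avail[A=25 B=34 C=60 D=36 E=20] open={R2,R4}
Step 7: reserve R5 C 5 -> on_hand[A=33 B=34 C=60 D=36 E=20] avail[A=25 B=34 C=55 D=36 E=20] open={R2,R4,R5}
Step 8: commit R4 -> on_hand[A=28 B=34 C=60 D=36 E=20] avail[A=25 B=34 C=55 D=36 E=20] open={R2,R5}
Step 9: reserve R6 B 1 -> on_hand[A=28 B=34 C=60 D=36 E=20] avail[A=25 B=33 C=55 D=36 E=20] open={R2,R5,R6}
Step 10: reserve R7 D 4 -> on_hand[A=28 B=34 C=60 D=36 E=20] avail[A=25 B=33 C=55 D=32 E=20] open={R2,R5,R6,R7}
Step 11: reserve R8 E 6 -> on_hand[A=28 B=34 C=60 D=36 E=20] avail[A=25 B=33 C=55 D=32 E=14] open={R2,R5,R6,R7,R8}
Step 12: reserve R9 A 4 -> on_hand[A=28 B=34 C=60 D=36 E=20] avail[A=21 B=33 C=55 D=32 E=14] open={R2,R5,R6,R7,R8,R9}
Step 13: reserve R10 E 2 -> on_hand[A=28 B=34 C=60 D=36 E=20] avail[A=21 B=33 C=55 D=32 E=12] open={R10,R2,R5,R6,R7,R8,R9}
Step 14: reserve R11 E 4 -> on_hand[A=28 B=34 C=60 D=36 E=20] avail[A=21 B=33 C=55 D=32 E=8] open={R10,R11,R2,R5,R6,R7,R8,R9}
Step 15: reserve R12 C 1 -> on_hand[A=28 B=34 C=60 D=36 E=20] avail[A=21 B=33 C=54 D=32 E=8] open={R10,R11,R12,R2,R5,R6,R7,R8,R9}
Step 16: reserve R13 A 3 -> on_hand[A=28 B=34 C=60 D=36 E=20] avail[A=18 B=33 C=54 D=32 E=8] open={R10,R11,R12,R13,R2,R5,R6,R7,R8,R9}
Step 17: commit R9 -> on_hand[A=24 B=34 C=60 D=36 E=20] avail[A=18 B=33 C=54 D=32 E=8] open={R10,R11,R12,R13,R2,R5,R6,R7,R8}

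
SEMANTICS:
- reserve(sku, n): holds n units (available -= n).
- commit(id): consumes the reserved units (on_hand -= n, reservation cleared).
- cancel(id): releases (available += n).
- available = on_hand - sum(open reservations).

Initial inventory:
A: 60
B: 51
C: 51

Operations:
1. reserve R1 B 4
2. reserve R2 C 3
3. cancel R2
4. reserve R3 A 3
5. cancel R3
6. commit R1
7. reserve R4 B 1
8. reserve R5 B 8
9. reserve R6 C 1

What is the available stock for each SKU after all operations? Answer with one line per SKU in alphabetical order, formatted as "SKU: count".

Answer: A: 60
B: 38
C: 50

Derivation:
Step 1: reserve R1 B 4 -> on_hand[A=60 B=51 C=51] avail[A=60 B=47 C=51] open={R1}
Step 2: reserve R2 C 3 -> on_hand[A=60 B=51 C=51] avail[A=60 B=47 C=48] open={R1,R2}
Step 3: cancel R2 -> on_hand[A=60 B=51 C=51] avail[A=60 B=47 C=51] open={R1}
Step 4: reserve R3 A 3 -> on_hand[A=60 B=51 C=51] avail[A=57 B=47 C=51] open={R1,R3}
Step 5: cancel R3 -> on_hand[A=60 B=51 C=51] avail[A=60 B=47 C=51] open={R1}
Step 6: commit R1 -> on_hand[A=60 B=47 C=51] avail[A=60 B=47 C=51] open={}
Step 7: reserve R4 B 1 -> on_hand[A=60 B=47 C=51] avail[A=60 B=46 C=51] open={R4}
Step 8: reserve R5 B 8 -> on_hand[A=60 B=47 C=51] avail[A=60 B=38 C=51] open={R4,R5}
Step 9: reserve R6 C 1 -> on_hand[A=60 B=47 C=51] avail[A=60 B=38 C=50] open={R4,R5,R6}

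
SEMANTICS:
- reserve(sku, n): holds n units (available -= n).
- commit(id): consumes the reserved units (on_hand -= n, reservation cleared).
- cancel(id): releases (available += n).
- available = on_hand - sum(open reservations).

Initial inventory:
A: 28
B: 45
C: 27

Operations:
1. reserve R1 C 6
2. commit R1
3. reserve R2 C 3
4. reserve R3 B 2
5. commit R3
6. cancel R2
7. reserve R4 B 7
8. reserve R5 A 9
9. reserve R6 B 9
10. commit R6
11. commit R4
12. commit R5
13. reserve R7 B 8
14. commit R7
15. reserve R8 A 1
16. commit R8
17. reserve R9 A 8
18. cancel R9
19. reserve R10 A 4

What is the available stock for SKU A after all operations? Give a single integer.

Answer: 14

Derivation:
Step 1: reserve R1 C 6 -> on_hand[A=28 B=45 C=27] avail[A=28 B=45 C=21] open={R1}
Step 2: commit R1 -> on_hand[A=28 B=45 C=21] avail[A=28 B=45 C=21] open={}
Step 3: reserve R2 C 3 -> on_hand[A=28 B=45 C=21] avail[A=28 B=45 C=18] open={R2}
Step 4: reserve R3 B 2 -> on_hand[A=28 B=45 C=21] avail[A=28 B=43 C=18] open={R2,R3}
Step 5: commit R3 -> on_hand[A=28 B=43 C=21] avail[A=28 B=43 C=18] open={R2}
Step 6: cancel R2 -> on_hand[A=28 B=43 C=21] avail[A=28 B=43 C=21] open={}
Step 7: reserve R4 B 7 -> on_hand[A=28 B=43 C=21] avail[A=28 B=36 C=21] open={R4}
Step 8: reserve R5 A 9 -> on_hand[A=28 B=43 C=21] avail[A=19 B=36 C=21] open={R4,R5}
Step 9: reserve R6 B 9 -> on_hand[A=28 B=43 C=21] avail[A=19 B=27 C=21] open={R4,R5,R6}
Step 10: commit R6 -> on_hand[A=28 B=34 C=21] avail[A=19 B=27 C=21] open={R4,R5}
Step 11: commit R4 -> on_hand[A=28 B=27 C=21] avail[A=19 B=27 C=21] open={R5}
Step 12: commit R5 -> on_hand[A=19 B=27 C=21] avail[A=19 B=27 C=21] open={}
Step 13: reserve R7 B 8 -> on_hand[A=19 B=27 C=21] avail[A=19 B=19 C=21] open={R7}
Step 14: commit R7 -> on_hand[A=19 B=19 C=21] avail[A=19 B=19 C=21] open={}
Step 15: reserve R8 A 1 -> on_hand[A=19 B=19 C=21] avail[A=18 B=19 C=21] open={R8}
Step 16: commit R8 -> on_hand[A=18 B=19 C=21] avail[A=18 B=19 C=21] open={}
Step 17: reserve R9 A 8 -> on_hand[A=18 B=19 C=21] avail[A=10 B=19 C=21] open={R9}
Step 18: cancel R9 -> on_hand[A=18 B=19 C=21] avail[A=18 B=19 C=21] open={}
Step 19: reserve R10 A 4 -> on_hand[A=18 B=19 C=21] avail[A=14 B=19 C=21] open={R10}
Final available[A] = 14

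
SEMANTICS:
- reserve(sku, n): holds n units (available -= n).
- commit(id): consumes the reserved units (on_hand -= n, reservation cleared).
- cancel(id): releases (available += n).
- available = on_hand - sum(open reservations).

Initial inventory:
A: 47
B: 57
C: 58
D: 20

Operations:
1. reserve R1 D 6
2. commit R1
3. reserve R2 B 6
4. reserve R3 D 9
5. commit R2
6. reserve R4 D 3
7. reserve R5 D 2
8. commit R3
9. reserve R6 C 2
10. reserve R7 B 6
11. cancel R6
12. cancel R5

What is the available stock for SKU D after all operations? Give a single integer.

Answer: 2

Derivation:
Step 1: reserve R1 D 6 -> on_hand[A=47 B=57 C=58 D=20] avail[A=47 B=57 C=58 D=14] open={R1}
Step 2: commit R1 -> on_hand[A=47 B=57 C=58 D=14] avail[A=47 B=57 C=58 D=14] open={}
Step 3: reserve R2 B 6 -> on_hand[A=47 B=57 C=58 D=14] avail[A=47 B=51 C=58 D=14] open={R2}
Step 4: reserve R3 D 9 -> on_hand[A=47 B=57 C=58 D=14] avail[A=47 B=51 C=58 D=5] open={R2,R3}
Step 5: commit R2 -> on_hand[A=47 B=51 C=58 D=14] avail[A=47 B=51 C=58 D=5] open={R3}
Step 6: reserve R4 D 3 -> on_hand[A=47 B=51 C=58 D=14] avail[A=47 B=51 C=58 D=2] open={R3,R4}
Step 7: reserve R5 D 2 -> on_hand[A=47 B=51 C=58 D=14] avail[A=47 B=51 C=58 D=0] open={R3,R4,R5}
Step 8: commit R3 -> on_hand[A=47 B=51 C=58 D=5] avail[A=47 B=51 C=58 D=0] open={R4,R5}
Step 9: reserve R6 C 2 -> on_hand[A=47 B=51 C=58 D=5] avail[A=47 B=51 C=56 D=0] open={R4,R5,R6}
Step 10: reserve R7 B 6 -> on_hand[A=47 B=51 C=58 D=5] avail[A=47 B=45 C=56 D=0] open={R4,R5,R6,R7}
Step 11: cancel R6 -> on_hand[A=47 B=51 C=58 D=5] avail[A=47 B=45 C=58 D=0] open={R4,R5,R7}
Step 12: cancel R5 -> on_hand[A=47 B=51 C=58 D=5] avail[A=47 B=45 C=58 D=2] open={R4,R7}
Final available[D] = 2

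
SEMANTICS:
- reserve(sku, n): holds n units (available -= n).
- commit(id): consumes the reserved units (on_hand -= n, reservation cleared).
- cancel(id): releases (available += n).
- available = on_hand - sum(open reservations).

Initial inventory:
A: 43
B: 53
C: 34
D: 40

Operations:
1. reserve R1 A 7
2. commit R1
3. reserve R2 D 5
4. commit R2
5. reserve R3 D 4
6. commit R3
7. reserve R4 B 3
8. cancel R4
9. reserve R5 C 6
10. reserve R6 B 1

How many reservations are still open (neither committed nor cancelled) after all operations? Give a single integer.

Answer: 2

Derivation:
Step 1: reserve R1 A 7 -> on_hand[A=43 B=53 C=34 D=40] avail[A=36 B=53 C=34 D=40] open={R1}
Step 2: commit R1 -> on_hand[A=36 B=53 C=34 D=40] avail[A=36 B=53 C=34 D=40] open={}
Step 3: reserve R2 D 5 -> on_hand[A=36 B=53 C=34 D=40] avail[A=36 B=53 C=34 D=35] open={R2}
Step 4: commit R2 -> on_hand[A=36 B=53 C=34 D=35] avail[A=36 B=53 C=34 D=35] open={}
Step 5: reserve R3 D 4 -> on_hand[A=36 B=53 C=34 D=35] avail[A=36 B=53 C=34 D=31] open={R3}
Step 6: commit R3 -> on_hand[A=36 B=53 C=34 D=31] avail[A=36 B=53 C=34 D=31] open={}
Step 7: reserve R4 B 3 -> on_hand[A=36 B=53 C=34 D=31] avail[A=36 B=50 C=34 D=31] open={R4}
Step 8: cancel R4 -> on_hand[A=36 B=53 C=34 D=31] avail[A=36 B=53 C=34 D=31] open={}
Step 9: reserve R5 C 6 -> on_hand[A=36 B=53 C=34 D=31] avail[A=36 B=53 C=28 D=31] open={R5}
Step 10: reserve R6 B 1 -> on_hand[A=36 B=53 C=34 D=31] avail[A=36 B=52 C=28 D=31] open={R5,R6}
Open reservations: ['R5', 'R6'] -> 2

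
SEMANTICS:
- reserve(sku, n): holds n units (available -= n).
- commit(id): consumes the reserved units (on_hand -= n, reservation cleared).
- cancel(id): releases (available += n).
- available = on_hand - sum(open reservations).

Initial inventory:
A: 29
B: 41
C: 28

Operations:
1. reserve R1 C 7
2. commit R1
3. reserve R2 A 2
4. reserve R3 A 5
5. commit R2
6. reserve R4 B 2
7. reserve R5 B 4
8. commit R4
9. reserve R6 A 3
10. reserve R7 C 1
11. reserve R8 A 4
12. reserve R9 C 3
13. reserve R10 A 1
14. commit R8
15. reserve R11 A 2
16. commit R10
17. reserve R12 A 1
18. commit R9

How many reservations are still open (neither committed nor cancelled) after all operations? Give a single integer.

Step 1: reserve R1 C 7 -> on_hand[A=29 B=41 C=28] avail[A=29 B=41 C=21] open={R1}
Step 2: commit R1 -> on_hand[A=29 B=41 C=21] avail[A=29 B=41 C=21] open={}
Step 3: reserve R2 A 2 -> on_hand[A=29 B=41 C=21] avail[A=27 B=41 C=21] open={R2}
Step 4: reserve R3 A 5 -> on_hand[A=29 B=41 C=21] avail[A=22 B=41 C=21] open={R2,R3}
Step 5: commit R2 -> on_hand[A=27 B=41 C=21] avail[A=22 B=41 C=21] open={R3}
Step 6: reserve R4 B 2 -> on_hand[A=27 B=41 C=21] avail[A=22 B=39 C=21] open={R3,R4}
Step 7: reserve R5 B 4 -> on_hand[A=27 B=41 C=21] avail[A=22 B=35 C=21] open={R3,R4,R5}
Step 8: commit R4 -> on_hand[A=27 B=39 C=21] avail[A=22 B=35 C=21] open={R3,R5}
Step 9: reserve R6 A 3 -> on_hand[A=27 B=39 C=21] avail[A=19 B=35 C=21] open={R3,R5,R6}
Step 10: reserve R7 C 1 -> on_hand[A=27 B=39 C=21] avail[A=19 B=35 C=20] open={R3,R5,R6,R7}
Step 11: reserve R8 A 4 -> on_hand[A=27 B=39 C=21] avail[A=15 B=35 C=20] open={R3,R5,R6,R7,R8}
Step 12: reserve R9 C 3 -> on_hand[A=27 B=39 C=21] avail[A=15 B=35 C=17] open={R3,R5,R6,R7,R8,R9}
Step 13: reserve R10 A 1 -> on_hand[A=27 B=39 C=21] avail[A=14 B=35 C=17] open={R10,R3,R5,R6,R7,R8,R9}
Step 14: commit R8 -> on_hand[A=23 B=39 C=21] avail[A=14 B=35 C=17] open={R10,R3,R5,R6,R7,R9}
Step 15: reserve R11 A 2 -> on_hand[A=23 B=39 C=21] avail[A=12 B=35 C=17] open={R10,R11,R3,R5,R6,R7,R9}
Step 16: commit R10 -> on_hand[A=22 B=39 C=21] avail[A=12 B=35 C=17] open={R11,R3,R5,R6,R7,R9}
Step 17: reserve R12 A 1 -> on_hand[A=22 B=39 C=21] avail[A=11 B=35 C=17] open={R11,R12,R3,R5,R6,R7,R9}
Step 18: commit R9 -> on_hand[A=22 B=39 C=18] avail[A=11 B=35 C=17] open={R11,R12,R3,R5,R6,R7}
Open reservations: ['R11', 'R12', 'R3', 'R5', 'R6', 'R7'] -> 6

Answer: 6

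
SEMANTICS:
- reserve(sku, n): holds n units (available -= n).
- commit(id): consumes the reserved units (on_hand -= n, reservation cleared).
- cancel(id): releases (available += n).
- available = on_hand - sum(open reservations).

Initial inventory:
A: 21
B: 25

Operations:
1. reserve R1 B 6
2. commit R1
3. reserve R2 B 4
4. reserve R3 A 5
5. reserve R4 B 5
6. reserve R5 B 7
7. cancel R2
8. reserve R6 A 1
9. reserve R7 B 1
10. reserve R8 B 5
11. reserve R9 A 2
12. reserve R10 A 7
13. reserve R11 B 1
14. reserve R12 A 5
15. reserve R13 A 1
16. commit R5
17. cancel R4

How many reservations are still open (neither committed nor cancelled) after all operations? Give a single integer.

Answer: 9

Derivation:
Step 1: reserve R1 B 6 -> on_hand[A=21 B=25] avail[A=21 B=19] open={R1}
Step 2: commit R1 -> on_hand[A=21 B=19] avail[A=21 B=19] open={}
Step 3: reserve R2 B 4 -> on_hand[A=21 B=19] avail[A=21 B=15] open={R2}
Step 4: reserve R3 A 5 -> on_hand[A=21 B=19] avail[A=16 B=15] open={R2,R3}
Step 5: reserve R4 B 5 -> on_hand[A=21 B=19] avail[A=16 B=10] open={R2,R3,R4}
Step 6: reserve R5 B 7 -> on_hand[A=21 B=19] avail[A=16 B=3] open={R2,R3,R4,R5}
Step 7: cancel R2 -> on_hand[A=21 B=19] avail[A=16 B=7] open={R3,R4,R5}
Step 8: reserve R6 A 1 -> on_hand[A=21 B=19] avail[A=15 B=7] open={R3,R4,R5,R6}
Step 9: reserve R7 B 1 -> on_hand[A=21 B=19] avail[A=15 B=6] open={R3,R4,R5,R6,R7}
Step 10: reserve R8 B 5 -> on_hand[A=21 B=19] avail[A=15 B=1] open={R3,R4,R5,R6,R7,R8}
Step 11: reserve R9 A 2 -> on_hand[A=21 B=19] avail[A=13 B=1] open={R3,R4,R5,R6,R7,R8,R9}
Step 12: reserve R10 A 7 -> on_hand[A=21 B=19] avail[A=6 B=1] open={R10,R3,R4,R5,R6,R7,R8,R9}
Step 13: reserve R11 B 1 -> on_hand[A=21 B=19] avail[A=6 B=0] open={R10,R11,R3,R4,R5,R6,R7,R8,R9}
Step 14: reserve R12 A 5 -> on_hand[A=21 B=19] avail[A=1 B=0] open={R10,R11,R12,R3,R4,R5,R6,R7,R8,R9}
Step 15: reserve R13 A 1 -> on_hand[A=21 B=19] avail[A=0 B=0] open={R10,R11,R12,R13,R3,R4,R5,R6,R7,R8,R9}
Step 16: commit R5 -> on_hand[A=21 B=12] avail[A=0 B=0] open={R10,R11,R12,R13,R3,R4,R6,R7,R8,R9}
Step 17: cancel R4 -> on_hand[A=21 B=12] avail[A=0 B=5] open={R10,R11,R12,R13,R3,R6,R7,R8,R9}
Open reservations: ['R10', 'R11', 'R12', 'R13', 'R3', 'R6', 'R7', 'R8', 'R9'] -> 9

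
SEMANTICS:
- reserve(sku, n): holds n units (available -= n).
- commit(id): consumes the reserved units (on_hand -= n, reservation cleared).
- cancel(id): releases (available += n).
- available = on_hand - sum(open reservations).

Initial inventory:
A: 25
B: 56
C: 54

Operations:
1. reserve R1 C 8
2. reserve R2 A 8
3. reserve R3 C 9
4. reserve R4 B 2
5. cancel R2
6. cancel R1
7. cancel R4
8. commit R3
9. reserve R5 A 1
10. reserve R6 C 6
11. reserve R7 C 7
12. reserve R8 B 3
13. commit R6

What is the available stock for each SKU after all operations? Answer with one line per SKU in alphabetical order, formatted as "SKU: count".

Step 1: reserve R1 C 8 -> on_hand[A=25 B=56 C=54] avail[A=25 B=56 C=46] open={R1}
Step 2: reserve R2 A 8 -> on_hand[A=25 B=56 C=54] avail[A=17 B=56 C=46] open={R1,R2}
Step 3: reserve R3 C 9 -> on_hand[A=25 B=56 C=54] avail[A=17 B=56 C=37] open={R1,R2,R3}
Step 4: reserve R4 B 2 -> on_hand[A=25 B=56 C=54] avail[A=17 B=54 C=37] open={R1,R2,R3,R4}
Step 5: cancel R2 -> on_hand[A=25 B=56 C=54] avail[A=25 B=54 C=37] open={R1,R3,R4}
Step 6: cancel R1 -> on_hand[A=25 B=56 C=54] avail[A=25 B=54 C=45] open={R3,R4}
Step 7: cancel R4 -> on_hand[A=25 B=56 C=54] avail[A=25 B=56 C=45] open={R3}
Step 8: commit R3 -> on_hand[A=25 B=56 C=45] avail[A=25 B=56 C=45] open={}
Step 9: reserve R5 A 1 -> on_hand[A=25 B=56 C=45] avail[A=24 B=56 C=45] open={R5}
Step 10: reserve R6 C 6 -> on_hand[A=25 B=56 C=45] avail[A=24 B=56 C=39] open={R5,R6}
Step 11: reserve R7 C 7 -> on_hand[A=25 B=56 C=45] avail[A=24 B=56 C=32] open={R5,R6,R7}
Step 12: reserve R8 B 3 -> on_hand[A=25 B=56 C=45] avail[A=24 B=53 C=32] open={R5,R6,R7,R8}
Step 13: commit R6 -> on_hand[A=25 B=56 C=39] avail[A=24 B=53 C=32] open={R5,R7,R8}

Answer: A: 24
B: 53
C: 32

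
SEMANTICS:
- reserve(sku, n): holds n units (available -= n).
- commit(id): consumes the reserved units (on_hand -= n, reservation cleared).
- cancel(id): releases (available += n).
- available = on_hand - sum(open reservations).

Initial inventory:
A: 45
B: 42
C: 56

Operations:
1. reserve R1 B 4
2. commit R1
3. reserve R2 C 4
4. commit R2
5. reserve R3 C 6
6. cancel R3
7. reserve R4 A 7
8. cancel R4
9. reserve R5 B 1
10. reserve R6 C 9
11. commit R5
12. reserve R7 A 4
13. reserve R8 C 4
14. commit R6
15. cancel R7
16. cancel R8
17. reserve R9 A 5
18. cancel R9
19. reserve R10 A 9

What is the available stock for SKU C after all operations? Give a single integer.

Step 1: reserve R1 B 4 -> on_hand[A=45 B=42 C=56] avail[A=45 B=38 C=56] open={R1}
Step 2: commit R1 -> on_hand[A=45 B=38 C=56] avail[A=45 B=38 C=56] open={}
Step 3: reserve R2 C 4 -> on_hand[A=45 B=38 C=56] avail[A=45 B=38 C=52] open={R2}
Step 4: commit R2 -> on_hand[A=45 B=38 C=52] avail[A=45 B=38 C=52] open={}
Step 5: reserve R3 C 6 -> on_hand[A=45 B=38 C=52] avail[A=45 B=38 C=46] open={R3}
Step 6: cancel R3 -> on_hand[A=45 B=38 C=52] avail[A=45 B=38 C=52] open={}
Step 7: reserve R4 A 7 -> on_hand[A=45 B=38 C=52] avail[A=38 B=38 C=52] open={R4}
Step 8: cancel R4 -> on_hand[A=45 B=38 C=52] avail[A=45 B=38 C=52] open={}
Step 9: reserve R5 B 1 -> on_hand[A=45 B=38 C=52] avail[A=45 B=37 C=52] open={R5}
Step 10: reserve R6 C 9 -> on_hand[A=45 B=38 C=52] avail[A=45 B=37 C=43] open={R5,R6}
Step 11: commit R5 -> on_hand[A=45 B=37 C=52] avail[A=45 B=37 C=43] open={R6}
Step 12: reserve R7 A 4 -> on_hand[A=45 B=37 C=52] avail[A=41 B=37 C=43] open={R6,R7}
Step 13: reserve R8 C 4 -> on_hand[A=45 B=37 C=52] avail[A=41 B=37 C=39] open={R6,R7,R8}
Step 14: commit R6 -> on_hand[A=45 B=37 C=43] avail[A=41 B=37 C=39] open={R7,R8}
Step 15: cancel R7 -> on_hand[A=45 B=37 C=43] avail[A=45 B=37 C=39] open={R8}
Step 16: cancel R8 -> on_hand[A=45 B=37 C=43] avail[A=45 B=37 C=43] open={}
Step 17: reserve R9 A 5 -> on_hand[A=45 B=37 C=43] avail[A=40 B=37 C=43] open={R9}
Step 18: cancel R9 -> on_hand[A=45 B=37 C=43] avail[A=45 B=37 C=43] open={}
Step 19: reserve R10 A 9 -> on_hand[A=45 B=37 C=43] avail[A=36 B=37 C=43] open={R10}
Final available[C] = 43

Answer: 43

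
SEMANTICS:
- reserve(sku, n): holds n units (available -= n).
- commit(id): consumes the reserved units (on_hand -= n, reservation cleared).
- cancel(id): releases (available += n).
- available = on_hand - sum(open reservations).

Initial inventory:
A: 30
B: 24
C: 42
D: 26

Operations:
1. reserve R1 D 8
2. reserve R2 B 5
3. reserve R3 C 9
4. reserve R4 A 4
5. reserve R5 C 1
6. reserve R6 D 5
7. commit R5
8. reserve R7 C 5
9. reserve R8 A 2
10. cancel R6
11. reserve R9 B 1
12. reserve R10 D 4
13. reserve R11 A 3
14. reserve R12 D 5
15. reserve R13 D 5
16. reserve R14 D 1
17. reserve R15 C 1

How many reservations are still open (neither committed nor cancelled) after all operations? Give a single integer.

Step 1: reserve R1 D 8 -> on_hand[A=30 B=24 C=42 D=26] avail[A=30 B=24 C=42 D=18] open={R1}
Step 2: reserve R2 B 5 -> on_hand[A=30 B=24 C=42 D=26] avail[A=30 B=19 C=42 D=18] open={R1,R2}
Step 3: reserve R3 C 9 -> on_hand[A=30 B=24 C=42 D=26] avail[A=30 B=19 C=33 D=18] open={R1,R2,R3}
Step 4: reserve R4 A 4 -> on_hand[A=30 B=24 C=42 D=26] avail[A=26 B=19 C=33 D=18] open={R1,R2,R3,R4}
Step 5: reserve R5 C 1 -> on_hand[A=30 B=24 C=42 D=26] avail[A=26 B=19 C=32 D=18] open={R1,R2,R3,R4,R5}
Step 6: reserve R6 D 5 -> on_hand[A=30 B=24 C=42 D=26] avail[A=26 B=19 C=32 D=13] open={R1,R2,R3,R4,R5,R6}
Step 7: commit R5 -> on_hand[A=30 B=24 C=41 D=26] avail[A=26 B=19 C=32 D=13] open={R1,R2,R3,R4,R6}
Step 8: reserve R7 C 5 -> on_hand[A=30 B=24 C=41 D=26] avail[A=26 B=19 C=27 D=13] open={R1,R2,R3,R4,R6,R7}
Step 9: reserve R8 A 2 -> on_hand[A=30 B=24 C=41 D=26] avail[A=24 B=19 C=27 D=13] open={R1,R2,R3,R4,R6,R7,R8}
Step 10: cancel R6 -> on_hand[A=30 B=24 C=41 D=26] avail[A=24 B=19 C=27 D=18] open={R1,R2,R3,R4,R7,R8}
Step 11: reserve R9 B 1 -> on_hand[A=30 B=24 C=41 D=26] avail[A=24 B=18 C=27 D=18] open={R1,R2,R3,R4,R7,R8,R9}
Step 12: reserve R10 D 4 -> on_hand[A=30 B=24 C=41 D=26] avail[A=24 B=18 C=27 D=14] open={R1,R10,R2,R3,R4,R7,R8,R9}
Step 13: reserve R11 A 3 -> on_hand[A=30 B=24 C=41 D=26] avail[A=21 B=18 C=27 D=14] open={R1,R10,R11,R2,R3,R4,R7,R8,R9}
Step 14: reserve R12 D 5 -> on_hand[A=30 B=24 C=41 D=26] avail[A=21 B=18 C=27 D=9] open={R1,R10,R11,R12,R2,R3,R4,R7,R8,R9}
Step 15: reserve R13 D 5 -> on_hand[A=30 B=24 C=41 D=26] avail[A=21 B=18 C=27 D=4] open={R1,R10,R11,R12,R13,R2,R3,R4,R7,R8,R9}
Step 16: reserve R14 D 1 -> on_hand[A=30 B=24 C=41 D=26] avail[A=21 B=18 C=27 D=3] open={R1,R10,R11,R12,R13,R14,R2,R3,R4,R7,R8,R9}
Step 17: reserve R15 C 1 -> on_hand[A=30 B=24 C=41 D=26] avail[A=21 B=18 C=26 D=3] open={R1,R10,R11,R12,R13,R14,R15,R2,R3,R4,R7,R8,R9}
Open reservations: ['R1', 'R10', 'R11', 'R12', 'R13', 'R14', 'R15', 'R2', 'R3', 'R4', 'R7', 'R8', 'R9'] -> 13

Answer: 13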